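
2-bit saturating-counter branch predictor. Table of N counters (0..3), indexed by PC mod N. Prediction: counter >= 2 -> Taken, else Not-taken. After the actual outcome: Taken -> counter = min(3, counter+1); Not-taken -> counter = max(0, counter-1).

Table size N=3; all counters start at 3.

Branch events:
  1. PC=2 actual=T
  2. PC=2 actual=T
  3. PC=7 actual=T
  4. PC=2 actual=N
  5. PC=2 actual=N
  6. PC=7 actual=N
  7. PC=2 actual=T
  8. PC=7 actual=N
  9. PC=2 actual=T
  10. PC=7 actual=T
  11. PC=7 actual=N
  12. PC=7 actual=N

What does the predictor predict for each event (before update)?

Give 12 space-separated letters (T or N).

Answer: T T T T T T N T T N T N

Derivation:
Ev 1: PC=2 idx=2 pred=T actual=T -> ctr[2]=3
Ev 2: PC=2 idx=2 pred=T actual=T -> ctr[2]=3
Ev 3: PC=7 idx=1 pred=T actual=T -> ctr[1]=3
Ev 4: PC=2 idx=2 pred=T actual=N -> ctr[2]=2
Ev 5: PC=2 idx=2 pred=T actual=N -> ctr[2]=1
Ev 6: PC=7 idx=1 pred=T actual=N -> ctr[1]=2
Ev 7: PC=2 idx=2 pred=N actual=T -> ctr[2]=2
Ev 8: PC=7 idx=1 pred=T actual=N -> ctr[1]=1
Ev 9: PC=2 idx=2 pred=T actual=T -> ctr[2]=3
Ev 10: PC=7 idx=1 pred=N actual=T -> ctr[1]=2
Ev 11: PC=7 idx=1 pred=T actual=N -> ctr[1]=1
Ev 12: PC=7 idx=1 pred=N actual=N -> ctr[1]=0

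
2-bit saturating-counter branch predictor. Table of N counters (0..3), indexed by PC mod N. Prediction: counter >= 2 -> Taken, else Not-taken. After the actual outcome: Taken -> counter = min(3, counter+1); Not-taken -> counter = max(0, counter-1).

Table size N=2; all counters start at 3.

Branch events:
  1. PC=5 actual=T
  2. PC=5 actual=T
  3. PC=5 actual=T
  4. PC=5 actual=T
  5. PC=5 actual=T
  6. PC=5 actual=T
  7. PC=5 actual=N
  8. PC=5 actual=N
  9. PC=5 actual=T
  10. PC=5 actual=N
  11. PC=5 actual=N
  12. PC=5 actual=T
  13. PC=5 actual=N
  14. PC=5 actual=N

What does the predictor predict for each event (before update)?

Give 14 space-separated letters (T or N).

Answer: T T T T T T T T N T N N N N

Derivation:
Ev 1: PC=5 idx=1 pred=T actual=T -> ctr[1]=3
Ev 2: PC=5 idx=1 pred=T actual=T -> ctr[1]=3
Ev 3: PC=5 idx=1 pred=T actual=T -> ctr[1]=3
Ev 4: PC=5 idx=1 pred=T actual=T -> ctr[1]=3
Ev 5: PC=5 idx=1 pred=T actual=T -> ctr[1]=3
Ev 6: PC=5 idx=1 pred=T actual=T -> ctr[1]=3
Ev 7: PC=5 idx=1 pred=T actual=N -> ctr[1]=2
Ev 8: PC=5 idx=1 pred=T actual=N -> ctr[1]=1
Ev 9: PC=5 idx=1 pred=N actual=T -> ctr[1]=2
Ev 10: PC=5 idx=1 pred=T actual=N -> ctr[1]=1
Ev 11: PC=5 idx=1 pred=N actual=N -> ctr[1]=0
Ev 12: PC=5 idx=1 pred=N actual=T -> ctr[1]=1
Ev 13: PC=5 idx=1 pred=N actual=N -> ctr[1]=0
Ev 14: PC=5 idx=1 pred=N actual=N -> ctr[1]=0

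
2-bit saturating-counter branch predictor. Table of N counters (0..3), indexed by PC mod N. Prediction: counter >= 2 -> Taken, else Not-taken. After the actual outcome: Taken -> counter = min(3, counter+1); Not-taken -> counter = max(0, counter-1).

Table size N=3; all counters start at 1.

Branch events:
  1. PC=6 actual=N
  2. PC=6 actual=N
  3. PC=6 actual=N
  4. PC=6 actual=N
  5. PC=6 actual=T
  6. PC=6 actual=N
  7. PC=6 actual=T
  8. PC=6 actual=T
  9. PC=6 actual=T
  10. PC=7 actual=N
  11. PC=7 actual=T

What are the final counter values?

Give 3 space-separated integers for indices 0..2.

Ev 1: PC=6 idx=0 pred=N actual=N -> ctr[0]=0
Ev 2: PC=6 idx=0 pred=N actual=N -> ctr[0]=0
Ev 3: PC=6 idx=0 pred=N actual=N -> ctr[0]=0
Ev 4: PC=6 idx=0 pred=N actual=N -> ctr[0]=0
Ev 5: PC=6 idx=0 pred=N actual=T -> ctr[0]=1
Ev 6: PC=6 idx=0 pred=N actual=N -> ctr[0]=0
Ev 7: PC=6 idx=0 pred=N actual=T -> ctr[0]=1
Ev 8: PC=6 idx=0 pred=N actual=T -> ctr[0]=2
Ev 9: PC=6 idx=0 pred=T actual=T -> ctr[0]=3
Ev 10: PC=7 idx=1 pred=N actual=N -> ctr[1]=0
Ev 11: PC=7 idx=1 pred=N actual=T -> ctr[1]=1

Answer: 3 1 1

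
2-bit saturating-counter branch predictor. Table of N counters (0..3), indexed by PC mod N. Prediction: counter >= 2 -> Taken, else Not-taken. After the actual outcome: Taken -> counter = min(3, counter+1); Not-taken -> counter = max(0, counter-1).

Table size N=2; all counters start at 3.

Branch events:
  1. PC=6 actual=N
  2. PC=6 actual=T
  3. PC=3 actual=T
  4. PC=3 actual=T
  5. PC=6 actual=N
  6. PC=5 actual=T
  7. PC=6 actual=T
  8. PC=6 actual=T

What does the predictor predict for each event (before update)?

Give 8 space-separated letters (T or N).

Ev 1: PC=6 idx=0 pred=T actual=N -> ctr[0]=2
Ev 2: PC=6 idx=0 pred=T actual=T -> ctr[0]=3
Ev 3: PC=3 idx=1 pred=T actual=T -> ctr[1]=3
Ev 4: PC=3 idx=1 pred=T actual=T -> ctr[1]=3
Ev 5: PC=6 idx=0 pred=T actual=N -> ctr[0]=2
Ev 6: PC=5 idx=1 pred=T actual=T -> ctr[1]=3
Ev 7: PC=6 idx=0 pred=T actual=T -> ctr[0]=3
Ev 8: PC=6 idx=0 pred=T actual=T -> ctr[0]=3

Answer: T T T T T T T T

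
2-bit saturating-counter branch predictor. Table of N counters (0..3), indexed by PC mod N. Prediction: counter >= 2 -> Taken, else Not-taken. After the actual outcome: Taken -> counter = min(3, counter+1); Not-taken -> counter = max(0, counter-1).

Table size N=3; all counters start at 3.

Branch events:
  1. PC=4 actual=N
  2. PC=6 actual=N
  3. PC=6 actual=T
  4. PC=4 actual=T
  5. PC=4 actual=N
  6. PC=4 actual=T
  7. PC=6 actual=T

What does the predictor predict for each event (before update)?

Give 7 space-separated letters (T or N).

Answer: T T T T T T T

Derivation:
Ev 1: PC=4 idx=1 pred=T actual=N -> ctr[1]=2
Ev 2: PC=6 idx=0 pred=T actual=N -> ctr[0]=2
Ev 3: PC=6 idx=0 pred=T actual=T -> ctr[0]=3
Ev 4: PC=4 idx=1 pred=T actual=T -> ctr[1]=3
Ev 5: PC=4 idx=1 pred=T actual=N -> ctr[1]=2
Ev 6: PC=4 idx=1 pred=T actual=T -> ctr[1]=3
Ev 7: PC=6 idx=0 pred=T actual=T -> ctr[0]=3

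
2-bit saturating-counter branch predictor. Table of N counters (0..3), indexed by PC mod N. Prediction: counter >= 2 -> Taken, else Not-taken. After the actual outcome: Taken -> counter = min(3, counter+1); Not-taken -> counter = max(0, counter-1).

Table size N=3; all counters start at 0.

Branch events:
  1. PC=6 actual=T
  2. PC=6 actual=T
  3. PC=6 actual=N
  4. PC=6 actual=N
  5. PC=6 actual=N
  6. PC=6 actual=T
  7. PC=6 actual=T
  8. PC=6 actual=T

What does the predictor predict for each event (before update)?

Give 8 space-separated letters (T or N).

Ev 1: PC=6 idx=0 pred=N actual=T -> ctr[0]=1
Ev 2: PC=6 idx=0 pred=N actual=T -> ctr[0]=2
Ev 3: PC=6 idx=0 pred=T actual=N -> ctr[0]=1
Ev 4: PC=6 idx=0 pred=N actual=N -> ctr[0]=0
Ev 5: PC=6 idx=0 pred=N actual=N -> ctr[0]=0
Ev 6: PC=6 idx=0 pred=N actual=T -> ctr[0]=1
Ev 7: PC=6 idx=0 pred=N actual=T -> ctr[0]=2
Ev 8: PC=6 idx=0 pred=T actual=T -> ctr[0]=3

Answer: N N T N N N N T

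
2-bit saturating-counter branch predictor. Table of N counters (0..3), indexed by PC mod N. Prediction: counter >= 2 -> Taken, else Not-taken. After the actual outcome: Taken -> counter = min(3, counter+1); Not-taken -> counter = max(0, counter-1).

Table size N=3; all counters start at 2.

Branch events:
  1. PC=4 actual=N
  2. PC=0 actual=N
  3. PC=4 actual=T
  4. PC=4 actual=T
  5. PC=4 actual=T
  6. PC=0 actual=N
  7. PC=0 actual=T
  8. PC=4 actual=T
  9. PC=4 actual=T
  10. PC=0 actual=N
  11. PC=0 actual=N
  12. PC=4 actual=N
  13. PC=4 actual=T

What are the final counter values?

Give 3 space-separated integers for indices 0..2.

Answer: 0 3 2

Derivation:
Ev 1: PC=4 idx=1 pred=T actual=N -> ctr[1]=1
Ev 2: PC=0 idx=0 pred=T actual=N -> ctr[0]=1
Ev 3: PC=4 idx=1 pred=N actual=T -> ctr[1]=2
Ev 4: PC=4 idx=1 pred=T actual=T -> ctr[1]=3
Ev 5: PC=4 idx=1 pred=T actual=T -> ctr[1]=3
Ev 6: PC=0 idx=0 pred=N actual=N -> ctr[0]=0
Ev 7: PC=0 idx=0 pred=N actual=T -> ctr[0]=1
Ev 8: PC=4 idx=1 pred=T actual=T -> ctr[1]=3
Ev 9: PC=4 idx=1 pred=T actual=T -> ctr[1]=3
Ev 10: PC=0 idx=0 pred=N actual=N -> ctr[0]=0
Ev 11: PC=0 idx=0 pred=N actual=N -> ctr[0]=0
Ev 12: PC=4 idx=1 pred=T actual=N -> ctr[1]=2
Ev 13: PC=4 idx=1 pred=T actual=T -> ctr[1]=3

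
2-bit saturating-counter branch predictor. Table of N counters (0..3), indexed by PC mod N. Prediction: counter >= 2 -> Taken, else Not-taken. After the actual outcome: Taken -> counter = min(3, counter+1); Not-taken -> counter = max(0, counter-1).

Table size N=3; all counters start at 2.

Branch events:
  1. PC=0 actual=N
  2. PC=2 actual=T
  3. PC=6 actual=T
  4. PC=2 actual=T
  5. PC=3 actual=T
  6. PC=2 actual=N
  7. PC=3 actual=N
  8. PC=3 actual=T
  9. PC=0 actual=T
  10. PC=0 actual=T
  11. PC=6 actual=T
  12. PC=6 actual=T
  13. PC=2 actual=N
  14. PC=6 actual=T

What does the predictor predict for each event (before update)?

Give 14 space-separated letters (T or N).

Ev 1: PC=0 idx=0 pred=T actual=N -> ctr[0]=1
Ev 2: PC=2 idx=2 pred=T actual=T -> ctr[2]=3
Ev 3: PC=6 idx=0 pred=N actual=T -> ctr[0]=2
Ev 4: PC=2 idx=2 pred=T actual=T -> ctr[2]=3
Ev 5: PC=3 idx=0 pred=T actual=T -> ctr[0]=3
Ev 6: PC=2 idx=2 pred=T actual=N -> ctr[2]=2
Ev 7: PC=3 idx=0 pred=T actual=N -> ctr[0]=2
Ev 8: PC=3 idx=0 pred=T actual=T -> ctr[0]=3
Ev 9: PC=0 idx=0 pred=T actual=T -> ctr[0]=3
Ev 10: PC=0 idx=0 pred=T actual=T -> ctr[0]=3
Ev 11: PC=6 idx=0 pred=T actual=T -> ctr[0]=3
Ev 12: PC=6 idx=0 pred=T actual=T -> ctr[0]=3
Ev 13: PC=2 idx=2 pred=T actual=N -> ctr[2]=1
Ev 14: PC=6 idx=0 pred=T actual=T -> ctr[0]=3

Answer: T T N T T T T T T T T T T T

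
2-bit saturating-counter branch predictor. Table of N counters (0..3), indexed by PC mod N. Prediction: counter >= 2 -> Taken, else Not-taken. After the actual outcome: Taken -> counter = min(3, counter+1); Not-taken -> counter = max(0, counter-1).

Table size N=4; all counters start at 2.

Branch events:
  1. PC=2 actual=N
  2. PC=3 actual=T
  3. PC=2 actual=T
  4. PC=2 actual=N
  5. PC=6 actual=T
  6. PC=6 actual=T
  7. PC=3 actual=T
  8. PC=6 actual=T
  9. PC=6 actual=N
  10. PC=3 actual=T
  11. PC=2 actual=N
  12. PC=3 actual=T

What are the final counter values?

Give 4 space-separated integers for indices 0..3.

Ev 1: PC=2 idx=2 pred=T actual=N -> ctr[2]=1
Ev 2: PC=3 idx=3 pred=T actual=T -> ctr[3]=3
Ev 3: PC=2 idx=2 pred=N actual=T -> ctr[2]=2
Ev 4: PC=2 idx=2 pred=T actual=N -> ctr[2]=1
Ev 5: PC=6 idx=2 pred=N actual=T -> ctr[2]=2
Ev 6: PC=6 idx=2 pred=T actual=T -> ctr[2]=3
Ev 7: PC=3 idx=3 pred=T actual=T -> ctr[3]=3
Ev 8: PC=6 idx=2 pred=T actual=T -> ctr[2]=3
Ev 9: PC=6 idx=2 pred=T actual=N -> ctr[2]=2
Ev 10: PC=3 idx=3 pred=T actual=T -> ctr[3]=3
Ev 11: PC=2 idx=2 pred=T actual=N -> ctr[2]=1
Ev 12: PC=3 idx=3 pred=T actual=T -> ctr[3]=3

Answer: 2 2 1 3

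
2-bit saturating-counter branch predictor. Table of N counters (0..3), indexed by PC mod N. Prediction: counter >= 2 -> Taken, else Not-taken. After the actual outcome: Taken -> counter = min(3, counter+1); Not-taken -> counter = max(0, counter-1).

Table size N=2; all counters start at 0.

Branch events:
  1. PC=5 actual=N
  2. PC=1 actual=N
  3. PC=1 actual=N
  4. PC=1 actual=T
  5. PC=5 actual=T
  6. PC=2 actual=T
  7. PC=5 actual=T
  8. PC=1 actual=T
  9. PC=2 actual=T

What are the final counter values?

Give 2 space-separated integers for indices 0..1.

Ev 1: PC=5 idx=1 pred=N actual=N -> ctr[1]=0
Ev 2: PC=1 idx=1 pred=N actual=N -> ctr[1]=0
Ev 3: PC=1 idx=1 pred=N actual=N -> ctr[1]=0
Ev 4: PC=1 idx=1 pred=N actual=T -> ctr[1]=1
Ev 5: PC=5 idx=1 pred=N actual=T -> ctr[1]=2
Ev 6: PC=2 idx=0 pred=N actual=T -> ctr[0]=1
Ev 7: PC=5 idx=1 pred=T actual=T -> ctr[1]=3
Ev 8: PC=1 idx=1 pred=T actual=T -> ctr[1]=3
Ev 9: PC=2 idx=0 pred=N actual=T -> ctr[0]=2

Answer: 2 3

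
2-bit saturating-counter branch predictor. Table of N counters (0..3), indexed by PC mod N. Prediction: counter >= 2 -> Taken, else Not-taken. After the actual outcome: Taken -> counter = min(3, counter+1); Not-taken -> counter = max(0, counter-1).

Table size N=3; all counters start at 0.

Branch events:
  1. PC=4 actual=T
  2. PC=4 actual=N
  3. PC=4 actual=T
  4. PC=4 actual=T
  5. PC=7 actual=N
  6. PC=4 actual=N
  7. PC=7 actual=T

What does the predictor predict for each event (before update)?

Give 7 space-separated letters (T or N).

Answer: N N N N T N N

Derivation:
Ev 1: PC=4 idx=1 pred=N actual=T -> ctr[1]=1
Ev 2: PC=4 idx=1 pred=N actual=N -> ctr[1]=0
Ev 3: PC=4 idx=1 pred=N actual=T -> ctr[1]=1
Ev 4: PC=4 idx=1 pred=N actual=T -> ctr[1]=2
Ev 5: PC=7 idx=1 pred=T actual=N -> ctr[1]=1
Ev 6: PC=4 idx=1 pred=N actual=N -> ctr[1]=0
Ev 7: PC=7 idx=1 pred=N actual=T -> ctr[1]=1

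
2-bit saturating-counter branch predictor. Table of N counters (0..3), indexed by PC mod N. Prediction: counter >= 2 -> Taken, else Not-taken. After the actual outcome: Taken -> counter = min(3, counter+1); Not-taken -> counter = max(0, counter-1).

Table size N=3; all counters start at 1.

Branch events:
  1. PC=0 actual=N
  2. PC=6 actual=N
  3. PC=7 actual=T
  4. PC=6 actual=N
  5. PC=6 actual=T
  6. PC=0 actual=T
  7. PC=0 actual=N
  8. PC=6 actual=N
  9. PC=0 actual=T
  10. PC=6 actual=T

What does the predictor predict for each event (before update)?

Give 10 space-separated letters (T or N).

Ev 1: PC=0 idx=0 pred=N actual=N -> ctr[0]=0
Ev 2: PC=6 idx=0 pred=N actual=N -> ctr[0]=0
Ev 3: PC=7 idx=1 pred=N actual=T -> ctr[1]=2
Ev 4: PC=6 idx=0 pred=N actual=N -> ctr[0]=0
Ev 5: PC=6 idx=0 pred=N actual=T -> ctr[0]=1
Ev 6: PC=0 idx=0 pred=N actual=T -> ctr[0]=2
Ev 7: PC=0 idx=0 pred=T actual=N -> ctr[0]=1
Ev 8: PC=6 idx=0 pred=N actual=N -> ctr[0]=0
Ev 9: PC=0 idx=0 pred=N actual=T -> ctr[0]=1
Ev 10: PC=6 idx=0 pred=N actual=T -> ctr[0]=2

Answer: N N N N N N T N N N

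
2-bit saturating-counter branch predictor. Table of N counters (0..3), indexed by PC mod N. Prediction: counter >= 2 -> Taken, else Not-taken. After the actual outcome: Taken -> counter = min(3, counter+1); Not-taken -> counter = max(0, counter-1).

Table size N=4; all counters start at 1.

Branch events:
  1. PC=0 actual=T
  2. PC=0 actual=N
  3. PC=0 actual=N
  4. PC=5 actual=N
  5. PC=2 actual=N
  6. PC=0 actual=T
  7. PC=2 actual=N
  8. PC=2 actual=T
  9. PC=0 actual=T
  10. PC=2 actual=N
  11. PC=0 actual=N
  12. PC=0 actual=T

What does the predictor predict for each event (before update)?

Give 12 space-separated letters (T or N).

Ev 1: PC=0 idx=0 pred=N actual=T -> ctr[0]=2
Ev 2: PC=0 idx=0 pred=T actual=N -> ctr[0]=1
Ev 3: PC=0 idx=0 pred=N actual=N -> ctr[0]=0
Ev 4: PC=5 idx=1 pred=N actual=N -> ctr[1]=0
Ev 5: PC=2 idx=2 pred=N actual=N -> ctr[2]=0
Ev 6: PC=0 idx=0 pred=N actual=T -> ctr[0]=1
Ev 7: PC=2 idx=2 pred=N actual=N -> ctr[2]=0
Ev 8: PC=2 idx=2 pred=N actual=T -> ctr[2]=1
Ev 9: PC=0 idx=0 pred=N actual=T -> ctr[0]=2
Ev 10: PC=2 idx=2 pred=N actual=N -> ctr[2]=0
Ev 11: PC=0 idx=0 pred=T actual=N -> ctr[0]=1
Ev 12: PC=0 idx=0 pred=N actual=T -> ctr[0]=2

Answer: N T N N N N N N N N T N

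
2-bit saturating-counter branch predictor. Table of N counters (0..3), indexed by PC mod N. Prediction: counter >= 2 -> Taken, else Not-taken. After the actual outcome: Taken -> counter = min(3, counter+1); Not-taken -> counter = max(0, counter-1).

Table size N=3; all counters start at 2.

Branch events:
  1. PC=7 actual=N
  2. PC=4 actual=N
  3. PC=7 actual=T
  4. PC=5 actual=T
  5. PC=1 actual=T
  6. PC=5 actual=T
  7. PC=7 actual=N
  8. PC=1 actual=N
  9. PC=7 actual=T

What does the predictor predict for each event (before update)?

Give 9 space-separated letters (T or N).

Answer: T N N T N T T N N

Derivation:
Ev 1: PC=7 idx=1 pred=T actual=N -> ctr[1]=1
Ev 2: PC=4 idx=1 pred=N actual=N -> ctr[1]=0
Ev 3: PC=7 idx=1 pred=N actual=T -> ctr[1]=1
Ev 4: PC=5 idx=2 pred=T actual=T -> ctr[2]=3
Ev 5: PC=1 idx=1 pred=N actual=T -> ctr[1]=2
Ev 6: PC=5 idx=2 pred=T actual=T -> ctr[2]=3
Ev 7: PC=7 idx=1 pred=T actual=N -> ctr[1]=1
Ev 8: PC=1 idx=1 pred=N actual=N -> ctr[1]=0
Ev 9: PC=7 idx=1 pred=N actual=T -> ctr[1]=1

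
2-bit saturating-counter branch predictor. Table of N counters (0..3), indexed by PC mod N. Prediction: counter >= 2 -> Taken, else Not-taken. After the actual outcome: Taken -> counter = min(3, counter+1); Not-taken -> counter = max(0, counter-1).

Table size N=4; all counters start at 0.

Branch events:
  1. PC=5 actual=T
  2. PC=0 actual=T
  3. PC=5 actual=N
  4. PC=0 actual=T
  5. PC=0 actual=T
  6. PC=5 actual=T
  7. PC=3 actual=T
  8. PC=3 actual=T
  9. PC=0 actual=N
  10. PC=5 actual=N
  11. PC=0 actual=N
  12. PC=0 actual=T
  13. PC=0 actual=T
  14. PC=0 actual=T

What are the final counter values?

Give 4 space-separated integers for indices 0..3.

Answer: 3 0 0 2

Derivation:
Ev 1: PC=5 idx=1 pred=N actual=T -> ctr[1]=1
Ev 2: PC=0 idx=0 pred=N actual=T -> ctr[0]=1
Ev 3: PC=5 idx=1 pred=N actual=N -> ctr[1]=0
Ev 4: PC=0 idx=0 pred=N actual=T -> ctr[0]=2
Ev 5: PC=0 idx=0 pred=T actual=T -> ctr[0]=3
Ev 6: PC=5 idx=1 pred=N actual=T -> ctr[1]=1
Ev 7: PC=3 idx=3 pred=N actual=T -> ctr[3]=1
Ev 8: PC=3 idx=3 pred=N actual=T -> ctr[3]=2
Ev 9: PC=0 idx=0 pred=T actual=N -> ctr[0]=2
Ev 10: PC=5 idx=1 pred=N actual=N -> ctr[1]=0
Ev 11: PC=0 idx=0 pred=T actual=N -> ctr[0]=1
Ev 12: PC=0 idx=0 pred=N actual=T -> ctr[0]=2
Ev 13: PC=0 idx=0 pred=T actual=T -> ctr[0]=3
Ev 14: PC=0 idx=0 pred=T actual=T -> ctr[0]=3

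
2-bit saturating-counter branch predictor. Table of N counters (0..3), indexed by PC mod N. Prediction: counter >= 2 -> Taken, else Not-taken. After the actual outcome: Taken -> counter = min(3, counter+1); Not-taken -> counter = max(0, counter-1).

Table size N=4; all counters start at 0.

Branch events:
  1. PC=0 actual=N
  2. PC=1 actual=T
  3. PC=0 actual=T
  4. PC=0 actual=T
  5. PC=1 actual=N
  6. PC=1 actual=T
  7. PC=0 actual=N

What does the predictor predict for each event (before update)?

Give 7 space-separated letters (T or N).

Ev 1: PC=0 idx=0 pred=N actual=N -> ctr[0]=0
Ev 2: PC=1 idx=1 pred=N actual=T -> ctr[1]=1
Ev 3: PC=0 idx=0 pred=N actual=T -> ctr[0]=1
Ev 4: PC=0 idx=0 pred=N actual=T -> ctr[0]=2
Ev 5: PC=1 idx=1 pred=N actual=N -> ctr[1]=0
Ev 6: PC=1 idx=1 pred=N actual=T -> ctr[1]=1
Ev 7: PC=0 idx=0 pred=T actual=N -> ctr[0]=1

Answer: N N N N N N T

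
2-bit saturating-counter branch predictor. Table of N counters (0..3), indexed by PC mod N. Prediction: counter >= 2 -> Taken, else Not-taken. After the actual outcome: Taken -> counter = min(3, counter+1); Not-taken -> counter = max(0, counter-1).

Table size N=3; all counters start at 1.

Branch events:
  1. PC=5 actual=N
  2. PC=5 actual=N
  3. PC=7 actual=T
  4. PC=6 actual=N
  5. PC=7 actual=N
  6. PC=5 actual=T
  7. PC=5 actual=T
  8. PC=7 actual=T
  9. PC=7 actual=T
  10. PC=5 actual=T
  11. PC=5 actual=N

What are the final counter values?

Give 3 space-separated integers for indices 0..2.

Answer: 0 3 2

Derivation:
Ev 1: PC=5 idx=2 pred=N actual=N -> ctr[2]=0
Ev 2: PC=5 idx=2 pred=N actual=N -> ctr[2]=0
Ev 3: PC=7 idx=1 pred=N actual=T -> ctr[1]=2
Ev 4: PC=6 idx=0 pred=N actual=N -> ctr[0]=0
Ev 5: PC=7 idx=1 pred=T actual=N -> ctr[1]=1
Ev 6: PC=5 idx=2 pred=N actual=T -> ctr[2]=1
Ev 7: PC=5 idx=2 pred=N actual=T -> ctr[2]=2
Ev 8: PC=7 idx=1 pred=N actual=T -> ctr[1]=2
Ev 9: PC=7 idx=1 pred=T actual=T -> ctr[1]=3
Ev 10: PC=5 idx=2 pred=T actual=T -> ctr[2]=3
Ev 11: PC=5 idx=2 pred=T actual=N -> ctr[2]=2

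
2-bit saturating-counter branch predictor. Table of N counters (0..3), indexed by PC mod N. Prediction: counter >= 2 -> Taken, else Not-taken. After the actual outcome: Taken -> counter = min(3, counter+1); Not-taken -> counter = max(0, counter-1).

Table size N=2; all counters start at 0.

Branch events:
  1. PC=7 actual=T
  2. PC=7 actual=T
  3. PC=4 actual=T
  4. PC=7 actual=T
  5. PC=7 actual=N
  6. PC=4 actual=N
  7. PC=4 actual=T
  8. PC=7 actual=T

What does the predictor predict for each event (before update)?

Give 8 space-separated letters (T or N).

Ev 1: PC=7 idx=1 pred=N actual=T -> ctr[1]=1
Ev 2: PC=7 idx=1 pred=N actual=T -> ctr[1]=2
Ev 3: PC=4 idx=0 pred=N actual=T -> ctr[0]=1
Ev 4: PC=7 idx=1 pred=T actual=T -> ctr[1]=3
Ev 5: PC=7 idx=1 pred=T actual=N -> ctr[1]=2
Ev 6: PC=4 idx=0 pred=N actual=N -> ctr[0]=0
Ev 7: PC=4 idx=0 pred=N actual=T -> ctr[0]=1
Ev 8: PC=7 idx=1 pred=T actual=T -> ctr[1]=3

Answer: N N N T T N N T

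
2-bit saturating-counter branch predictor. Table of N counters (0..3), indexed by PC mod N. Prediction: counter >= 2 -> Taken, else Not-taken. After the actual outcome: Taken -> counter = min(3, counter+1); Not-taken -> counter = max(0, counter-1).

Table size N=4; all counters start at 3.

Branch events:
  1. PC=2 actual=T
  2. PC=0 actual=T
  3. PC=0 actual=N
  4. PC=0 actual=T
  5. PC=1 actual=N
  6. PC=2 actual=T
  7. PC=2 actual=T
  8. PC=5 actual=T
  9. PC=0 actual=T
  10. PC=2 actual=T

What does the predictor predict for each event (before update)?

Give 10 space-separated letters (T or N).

Answer: T T T T T T T T T T

Derivation:
Ev 1: PC=2 idx=2 pred=T actual=T -> ctr[2]=3
Ev 2: PC=0 idx=0 pred=T actual=T -> ctr[0]=3
Ev 3: PC=0 idx=0 pred=T actual=N -> ctr[0]=2
Ev 4: PC=0 idx=0 pred=T actual=T -> ctr[0]=3
Ev 5: PC=1 idx=1 pred=T actual=N -> ctr[1]=2
Ev 6: PC=2 idx=2 pred=T actual=T -> ctr[2]=3
Ev 7: PC=2 idx=2 pred=T actual=T -> ctr[2]=3
Ev 8: PC=5 idx=1 pred=T actual=T -> ctr[1]=3
Ev 9: PC=0 idx=0 pred=T actual=T -> ctr[0]=3
Ev 10: PC=2 idx=2 pred=T actual=T -> ctr[2]=3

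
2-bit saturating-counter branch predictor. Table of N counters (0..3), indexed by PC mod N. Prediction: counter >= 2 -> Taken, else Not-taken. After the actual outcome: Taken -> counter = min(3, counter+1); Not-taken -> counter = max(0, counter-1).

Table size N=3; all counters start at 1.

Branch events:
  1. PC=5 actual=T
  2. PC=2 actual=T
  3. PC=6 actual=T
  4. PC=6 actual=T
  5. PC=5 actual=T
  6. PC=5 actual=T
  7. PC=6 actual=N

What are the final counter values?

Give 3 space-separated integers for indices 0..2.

Ev 1: PC=5 idx=2 pred=N actual=T -> ctr[2]=2
Ev 2: PC=2 idx=2 pred=T actual=T -> ctr[2]=3
Ev 3: PC=6 idx=0 pred=N actual=T -> ctr[0]=2
Ev 4: PC=6 idx=0 pred=T actual=T -> ctr[0]=3
Ev 5: PC=5 idx=2 pred=T actual=T -> ctr[2]=3
Ev 6: PC=5 idx=2 pred=T actual=T -> ctr[2]=3
Ev 7: PC=6 idx=0 pred=T actual=N -> ctr[0]=2

Answer: 2 1 3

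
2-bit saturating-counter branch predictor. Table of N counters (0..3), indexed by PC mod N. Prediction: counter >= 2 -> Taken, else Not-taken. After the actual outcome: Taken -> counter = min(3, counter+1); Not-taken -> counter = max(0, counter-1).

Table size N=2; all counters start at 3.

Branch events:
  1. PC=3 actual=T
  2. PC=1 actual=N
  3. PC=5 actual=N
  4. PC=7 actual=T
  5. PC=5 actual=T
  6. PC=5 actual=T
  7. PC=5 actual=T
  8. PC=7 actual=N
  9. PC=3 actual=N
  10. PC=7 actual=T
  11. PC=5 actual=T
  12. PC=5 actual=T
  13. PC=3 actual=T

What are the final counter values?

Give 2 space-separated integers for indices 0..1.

Ev 1: PC=3 idx=1 pred=T actual=T -> ctr[1]=3
Ev 2: PC=1 idx=1 pred=T actual=N -> ctr[1]=2
Ev 3: PC=5 idx=1 pred=T actual=N -> ctr[1]=1
Ev 4: PC=7 idx=1 pred=N actual=T -> ctr[1]=2
Ev 5: PC=5 idx=1 pred=T actual=T -> ctr[1]=3
Ev 6: PC=5 idx=1 pred=T actual=T -> ctr[1]=3
Ev 7: PC=5 idx=1 pred=T actual=T -> ctr[1]=3
Ev 8: PC=7 idx=1 pred=T actual=N -> ctr[1]=2
Ev 9: PC=3 idx=1 pred=T actual=N -> ctr[1]=1
Ev 10: PC=7 idx=1 pred=N actual=T -> ctr[1]=2
Ev 11: PC=5 idx=1 pred=T actual=T -> ctr[1]=3
Ev 12: PC=5 idx=1 pred=T actual=T -> ctr[1]=3
Ev 13: PC=3 idx=1 pred=T actual=T -> ctr[1]=3

Answer: 3 3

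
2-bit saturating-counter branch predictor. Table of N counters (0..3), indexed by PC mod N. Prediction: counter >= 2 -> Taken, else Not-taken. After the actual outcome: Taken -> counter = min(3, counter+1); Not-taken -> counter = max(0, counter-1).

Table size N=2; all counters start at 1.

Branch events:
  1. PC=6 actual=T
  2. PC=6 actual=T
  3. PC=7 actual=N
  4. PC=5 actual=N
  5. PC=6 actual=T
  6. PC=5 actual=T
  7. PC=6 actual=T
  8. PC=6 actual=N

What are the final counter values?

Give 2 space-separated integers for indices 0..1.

Ev 1: PC=6 idx=0 pred=N actual=T -> ctr[0]=2
Ev 2: PC=6 idx=0 pred=T actual=T -> ctr[0]=3
Ev 3: PC=7 idx=1 pred=N actual=N -> ctr[1]=0
Ev 4: PC=5 idx=1 pred=N actual=N -> ctr[1]=0
Ev 5: PC=6 idx=0 pred=T actual=T -> ctr[0]=3
Ev 6: PC=5 idx=1 pred=N actual=T -> ctr[1]=1
Ev 7: PC=6 idx=0 pred=T actual=T -> ctr[0]=3
Ev 8: PC=6 idx=0 pred=T actual=N -> ctr[0]=2

Answer: 2 1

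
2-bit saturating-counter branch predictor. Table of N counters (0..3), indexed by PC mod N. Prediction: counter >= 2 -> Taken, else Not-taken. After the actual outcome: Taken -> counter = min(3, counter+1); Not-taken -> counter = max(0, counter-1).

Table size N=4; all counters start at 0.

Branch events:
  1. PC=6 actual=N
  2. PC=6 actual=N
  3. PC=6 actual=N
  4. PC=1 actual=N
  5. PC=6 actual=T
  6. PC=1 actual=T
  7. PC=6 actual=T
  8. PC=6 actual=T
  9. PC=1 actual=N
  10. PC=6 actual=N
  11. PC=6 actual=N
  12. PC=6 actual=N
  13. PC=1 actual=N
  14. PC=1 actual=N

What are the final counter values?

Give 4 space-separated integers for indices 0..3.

Answer: 0 0 0 0

Derivation:
Ev 1: PC=6 idx=2 pred=N actual=N -> ctr[2]=0
Ev 2: PC=6 idx=2 pred=N actual=N -> ctr[2]=0
Ev 3: PC=6 idx=2 pred=N actual=N -> ctr[2]=0
Ev 4: PC=1 idx=1 pred=N actual=N -> ctr[1]=0
Ev 5: PC=6 idx=2 pred=N actual=T -> ctr[2]=1
Ev 6: PC=1 idx=1 pred=N actual=T -> ctr[1]=1
Ev 7: PC=6 idx=2 pred=N actual=T -> ctr[2]=2
Ev 8: PC=6 idx=2 pred=T actual=T -> ctr[2]=3
Ev 9: PC=1 idx=1 pred=N actual=N -> ctr[1]=0
Ev 10: PC=6 idx=2 pred=T actual=N -> ctr[2]=2
Ev 11: PC=6 idx=2 pred=T actual=N -> ctr[2]=1
Ev 12: PC=6 idx=2 pred=N actual=N -> ctr[2]=0
Ev 13: PC=1 idx=1 pred=N actual=N -> ctr[1]=0
Ev 14: PC=1 idx=1 pred=N actual=N -> ctr[1]=0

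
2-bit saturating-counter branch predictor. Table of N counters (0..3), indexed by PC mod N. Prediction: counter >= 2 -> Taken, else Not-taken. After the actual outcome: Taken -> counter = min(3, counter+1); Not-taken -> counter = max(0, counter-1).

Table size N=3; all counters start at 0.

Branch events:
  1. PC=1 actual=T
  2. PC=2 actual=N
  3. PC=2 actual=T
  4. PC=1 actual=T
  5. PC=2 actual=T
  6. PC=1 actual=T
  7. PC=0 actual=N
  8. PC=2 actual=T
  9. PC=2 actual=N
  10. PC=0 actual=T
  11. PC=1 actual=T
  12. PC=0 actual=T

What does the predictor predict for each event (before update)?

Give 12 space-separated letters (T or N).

Ev 1: PC=1 idx=1 pred=N actual=T -> ctr[1]=1
Ev 2: PC=2 idx=2 pred=N actual=N -> ctr[2]=0
Ev 3: PC=2 idx=2 pred=N actual=T -> ctr[2]=1
Ev 4: PC=1 idx=1 pred=N actual=T -> ctr[1]=2
Ev 5: PC=2 idx=2 pred=N actual=T -> ctr[2]=2
Ev 6: PC=1 idx=1 pred=T actual=T -> ctr[1]=3
Ev 7: PC=0 idx=0 pred=N actual=N -> ctr[0]=0
Ev 8: PC=2 idx=2 pred=T actual=T -> ctr[2]=3
Ev 9: PC=2 idx=2 pred=T actual=N -> ctr[2]=2
Ev 10: PC=0 idx=0 pred=N actual=T -> ctr[0]=1
Ev 11: PC=1 idx=1 pred=T actual=T -> ctr[1]=3
Ev 12: PC=0 idx=0 pred=N actual=T -> ctr[0]=2

Answer: N N N N N T N T T N T N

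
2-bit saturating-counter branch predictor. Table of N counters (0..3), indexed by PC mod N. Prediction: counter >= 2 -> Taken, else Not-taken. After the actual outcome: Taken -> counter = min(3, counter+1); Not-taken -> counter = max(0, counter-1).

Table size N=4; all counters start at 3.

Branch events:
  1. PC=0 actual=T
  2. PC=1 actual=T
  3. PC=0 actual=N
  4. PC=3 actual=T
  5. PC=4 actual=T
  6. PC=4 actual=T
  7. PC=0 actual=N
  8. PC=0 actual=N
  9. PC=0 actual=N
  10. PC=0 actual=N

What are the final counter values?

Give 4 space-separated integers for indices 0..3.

Ev 1: PC=0 idx=0 pred=T actual=T -> ctr[0]=3
Ev 2: PC=1 idx=1 pred=T actual=T -> ctr[1]=3
Ev 3: PC=0 idx=0 pred=T actual=N -> ctr[0]=2
Ev 4: PC=3 idx=3 pred=T actual=T -> ctr[3]=3
Ev 5: PC=4 idx=0 pred=T actual=T -> ctr[0]=3
Ev 6: PC=4 idx=0 pred=T actual=T -> ctr[0]=3
Ev 7: PC=0 idx=0 pred=T actual=N -> ctr[0]=2
Ev 8: PC=0 idx=0 pred=T actual=N -> ctr[0]=1
Ev 9: PC=0 idx=0 pred=N actual=N -> ctr[0]=0
Ev 10: PC=0 idx=0 pred=N actual=N -> ctr[0]=0

Answer: 0 3 3 3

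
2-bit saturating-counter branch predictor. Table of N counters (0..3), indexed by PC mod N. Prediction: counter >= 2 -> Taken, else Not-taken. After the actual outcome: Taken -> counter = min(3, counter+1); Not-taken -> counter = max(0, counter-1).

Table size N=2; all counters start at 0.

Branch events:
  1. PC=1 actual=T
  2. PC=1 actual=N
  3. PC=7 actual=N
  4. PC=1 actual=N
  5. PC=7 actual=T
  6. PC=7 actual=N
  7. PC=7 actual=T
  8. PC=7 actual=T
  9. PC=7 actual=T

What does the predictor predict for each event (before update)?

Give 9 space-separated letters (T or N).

Ev 1: PC=1 idx=1 pred=N actual=T -> ctr[1]=1
Ev 2: PC=1 idx=1 pred=N actual=N -> ctr[1]=0
Ev 3: PC=7 idx=1 pred=N actual=N -> ctr[1]=0
Ev 4: PC=1 idx=1 pred=N actual=N -> ctr[1]=0
Ev 5: PC=7 idx=1 pred=N actual=T -> ctr[1]=1
Ev 6: PC=7 idx=1 pred=N actual=N -> ctr[1]=0
Ev 7: PC=7 idx=1 pred=N actual=T -> ctr[1]=1
Ev 8: PC=7 idx=1 pred=N actual=T -> ctr[1]=2
Ev 9: PC=7 idx=1 pred=T actual=T -> ctr[1]=3

Answer: N N N N N N N N T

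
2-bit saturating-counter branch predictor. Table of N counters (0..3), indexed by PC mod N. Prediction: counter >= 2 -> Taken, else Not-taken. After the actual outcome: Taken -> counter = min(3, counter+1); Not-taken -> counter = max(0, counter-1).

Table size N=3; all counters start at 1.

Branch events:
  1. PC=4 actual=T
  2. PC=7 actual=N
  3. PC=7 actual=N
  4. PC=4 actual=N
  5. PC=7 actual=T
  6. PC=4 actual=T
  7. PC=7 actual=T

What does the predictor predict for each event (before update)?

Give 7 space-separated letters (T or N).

Answer: N T N N N N T

Derivation:
Ev 1: PC=4 idx=1 pred=N actual=T -> ctr[1]=2
Ev 2: PC=7 idx=1 pred=T actual=N -> ctr[1]=1
Ev 3: PC=7 idx=1 pred=N actual=N -> ctr[1]=0
Ev 4: PC=4 idx=1 pred=N actual=N -> ctr[1]=0
Ev 5: PC=7 idx=1 pred=N actual=T -> ctr[1]=1
Ev 6: PC=4 idx=1 pred=N actual=T -> ctr[1]=2
Ev 7: PC=7 idx=1 pred=T actual=T -> ctr[1]=3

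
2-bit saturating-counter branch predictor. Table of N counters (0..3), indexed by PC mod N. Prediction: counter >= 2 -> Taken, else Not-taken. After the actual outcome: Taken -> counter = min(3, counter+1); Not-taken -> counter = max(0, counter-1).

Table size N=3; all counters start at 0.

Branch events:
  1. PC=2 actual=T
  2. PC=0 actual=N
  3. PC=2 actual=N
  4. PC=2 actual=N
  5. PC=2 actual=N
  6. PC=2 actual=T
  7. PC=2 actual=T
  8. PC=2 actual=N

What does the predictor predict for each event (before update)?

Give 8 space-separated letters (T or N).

Ev 1: PC=2 idx=2 pred=N actual=T -> ctr[2]=1
Ev 2: PC=0 idx=0 pred=N actual=N -> ctr[0]=0
Ev 3: PC=2 idx=2 pred=N actual=N -> ctr[2]=0
Ev 4: PC=2 idx=2 pred=N actual=N -> ctr[2]=0
Ev 5: PC=2 idx=2 pred=N actual=N -> ctr[2]=0
Ev 6: PC=2 idx=2 pred=N actual=T -> ctr[2]=1
Ev 7: PC=2 idx=2 pred=N actual=T -> ctr[2]=2
Ev 8: PC=2 idx=2 pred=T actual=N -> ctr[2]=1

Answer: N N N N N N N T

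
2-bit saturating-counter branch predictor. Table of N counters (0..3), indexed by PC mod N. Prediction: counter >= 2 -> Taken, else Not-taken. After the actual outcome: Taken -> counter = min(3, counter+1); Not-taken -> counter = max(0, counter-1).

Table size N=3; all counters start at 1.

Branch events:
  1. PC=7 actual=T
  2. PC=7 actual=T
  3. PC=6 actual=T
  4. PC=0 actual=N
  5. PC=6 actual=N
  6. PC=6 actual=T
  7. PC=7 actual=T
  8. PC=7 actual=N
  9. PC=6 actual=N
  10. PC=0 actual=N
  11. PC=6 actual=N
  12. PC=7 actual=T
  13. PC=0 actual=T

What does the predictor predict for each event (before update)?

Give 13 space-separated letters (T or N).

Ev 1: PC=7 idx=1 pred=N actual=T -> ctr[1]=2
Ev 2: PC=7 idx=1 pred=T actual=T -> ctr[1]=3
Ev 3: PC=6 idx=0 pred=N actual=T -> ctr[0]=2
Ev 4: PC=0 idx=0 pred=T actual=N -> ctr[0]=1
Ev 5: PC=6 idx=0 pred=N actual=N -> ctr[0]=0
Ev 6: PC=6 idx=0 pred=N actual=T -> ctr[0]=1
Ev 7: PC=7 idx=1 pred=T actual=T -> ctr[1]=3
Ev 8: PC=7 idx=1 pred=T actual=N -> ctr[1]=2
Ev 9: PC=6 idx=0 pred=N actual=N -> ctr[0]=0
Ev 10: PC=0 idx=0 pred=N actual=N -> ctr[0]=0
Ev 11: PC=6 idx=0 pred=N actual=N -> ctr[0]=0
Ev 12: PC=7 idx=1 pred=T actual=T -> ctr[1]=3
Ev 13: PC=0 idx=0 pred=N actual=T -> ctr[0]=1

Answer: N T N T N N T T N N N T N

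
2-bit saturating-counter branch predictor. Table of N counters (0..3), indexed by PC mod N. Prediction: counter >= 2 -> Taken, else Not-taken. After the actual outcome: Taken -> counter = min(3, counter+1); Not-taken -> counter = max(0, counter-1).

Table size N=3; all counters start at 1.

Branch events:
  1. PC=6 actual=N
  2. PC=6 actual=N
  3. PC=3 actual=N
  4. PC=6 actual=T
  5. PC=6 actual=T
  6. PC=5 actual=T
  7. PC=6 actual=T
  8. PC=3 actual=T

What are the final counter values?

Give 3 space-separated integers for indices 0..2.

Ev 1: PC=6 idx=0 pred=N actual=N -> ctr[0]=0
Ev 2: PC=6 idx=0 pred=N actual=N -> ctr[0]=0
Ev 3: PC=3 idx=0 pred=N actual=N -> ctr[0]=0
Ev 4: PC=6 idx=0 pred=N actual=T -> ctr[0]=1
Ev 5: PC=6 idx=0 pred=N actual=T -> ctr[0]=2
Ev 6: PC=5 idx=2 pred=N actual=T -> ctr[2]=2
Ev 7: PC=6 idx=0 pred=T actual=T -> ctr[0]=3
Ev 8: PC=3 idx=0 pred=T actual=T -> ctr[0]=3

Answer: 3 1 2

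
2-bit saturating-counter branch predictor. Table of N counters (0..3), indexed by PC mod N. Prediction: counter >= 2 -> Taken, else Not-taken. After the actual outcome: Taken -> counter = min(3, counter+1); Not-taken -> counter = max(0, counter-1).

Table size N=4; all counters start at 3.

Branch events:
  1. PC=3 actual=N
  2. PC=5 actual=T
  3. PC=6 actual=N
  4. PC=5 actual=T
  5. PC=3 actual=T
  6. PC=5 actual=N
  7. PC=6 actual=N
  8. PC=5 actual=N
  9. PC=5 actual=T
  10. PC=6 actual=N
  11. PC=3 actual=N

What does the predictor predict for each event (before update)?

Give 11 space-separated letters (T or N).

Ev 1: PC=3 idx=3 pred=T actual=N -> ctr[3]=2
Ev 2: PC=5 idx=1 pred=T actual=T -> ctr[1]=3
Ev 3: PC=6 idx=2 pred=T actual=N -> ctr[2]=2
Ev 4: PC=5 idx=1 pred=T actual=T -> ctr[1]=3
Ev 5: PC=3 idx=3 pred=T actual=T -> ctr[3]=3
Ev 6: PC=5 idx=1 pred=T actual=N -> ctr[1]=2
Ev 7: PC=6 idx=2 pred=T actual=N -> ctr[2]=1
Ev 8: PC=5 idx=1 pred=T actual=N -> ctr[1]=1
Ev 9: PC=5 idx=1 pred=N actual=T -> ctr[1]=2
Ev 10: PC=6 idx=2 pred=N actual=N -> ctr[2]=0
Ev 11: PC=3 idx=3 pred=T actual=N -> ctr[3]=2

Answer: T T T T T T T T N N T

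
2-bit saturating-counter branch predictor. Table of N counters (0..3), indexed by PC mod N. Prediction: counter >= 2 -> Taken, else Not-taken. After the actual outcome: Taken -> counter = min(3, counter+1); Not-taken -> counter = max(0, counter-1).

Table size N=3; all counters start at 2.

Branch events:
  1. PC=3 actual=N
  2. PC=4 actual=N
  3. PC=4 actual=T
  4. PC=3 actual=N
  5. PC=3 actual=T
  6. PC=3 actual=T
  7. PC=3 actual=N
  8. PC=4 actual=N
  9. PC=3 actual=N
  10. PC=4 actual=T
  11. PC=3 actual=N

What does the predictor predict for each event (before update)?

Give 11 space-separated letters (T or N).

Answer: T T N N N N T T N N N

Derivation:
Ev 1: PC=3 idx=0 pred=T actual=N -> ctr[0]=1
Ev 2: PC=4 idx=1 pred=T actual=N -> ctr[1]=1
Ev 3: PC=4 idx=1 pred=N actual=T -> ctr[1]=2
Ev 4: PC=3 idx=0 pred=N actual=N -> ctr[0]=0
Ev 5: PC=3 idx=0 pred=N actual=T -> ctr[0]=1
Ev 6: PC=3 idx=0 pred=N actual=T -> ctr[0]=2
Ev 7: PC=3 idx=0 pred=T actual=N -> ctr[0]=1
Ev 8: PC=4 idx=1 pred=T actual=N -> ctr[1]=1
Ev 9: PC=3 idx=0 pred=N actual=N -> ctr[0]=0
Ev 10: PC=4 idx=1 pred=N actual=T -> ctr[1]=2
Ev 11: PC=3 idx=0 pred=N actual=N -> ctr[0]=0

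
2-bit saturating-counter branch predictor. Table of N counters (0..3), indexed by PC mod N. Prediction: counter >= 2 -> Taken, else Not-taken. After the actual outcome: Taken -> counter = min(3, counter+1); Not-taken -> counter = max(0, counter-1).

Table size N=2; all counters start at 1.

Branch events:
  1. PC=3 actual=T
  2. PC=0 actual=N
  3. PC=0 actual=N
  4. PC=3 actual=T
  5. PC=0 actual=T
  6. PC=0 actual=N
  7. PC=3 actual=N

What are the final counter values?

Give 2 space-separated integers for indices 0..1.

Ev 1: PC=3 idx=1 pred=N actual=T -> ctr[1]=2
Ev 2: PC=0 idx=0 pred=N actual=N -> ctr[0]=0
Ev 3: PC=0 idx=0 pred=N actual=N -> ctr[0]=0
Ev 4: PC=3 idx=1 pred=T actual=T -> ctr[1]=3
Ev 5: PC=0 idx=0 pred=N actual=T -> ctr[0]=1
Ev 6: PC=0 idx=0 pred=N actual=N -> ctr[0]=0
Ev 7: PC=3 idx=1 pred=T actual=N -> ctr[1]=2

Answer: 0 2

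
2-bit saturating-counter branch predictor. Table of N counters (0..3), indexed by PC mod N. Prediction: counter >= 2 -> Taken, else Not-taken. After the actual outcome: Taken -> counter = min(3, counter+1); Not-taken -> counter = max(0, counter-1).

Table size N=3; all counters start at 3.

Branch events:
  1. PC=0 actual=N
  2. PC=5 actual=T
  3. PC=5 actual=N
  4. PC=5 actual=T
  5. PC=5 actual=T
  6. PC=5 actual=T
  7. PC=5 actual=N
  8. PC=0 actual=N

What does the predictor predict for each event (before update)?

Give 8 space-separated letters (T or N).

Answer: T T T T T T T T

Derivation:
Ev 1: PC=0 idx=0 pred=T actual=N -> ctr[0]=2
Ev 2: PC=5 idx=2 pred=T actual=T -> ctr[2]=3
Ev 3: PC=5 idx=2 pred=T actual=N -> ctr[2]=2
Ev 4: PC=5 idx=2 pred=T actual=T -> ctr[2]=3
Ev 5: PC=5 idx=2 pred=T actual=T -> ctr[2]=3
Ev 6: PC=5 idx=2 pred=T actual=T -> ctr[2]=3
Ev 7: PC=5 idx=2 pred=T actual=N -> ctr[2]=2
Ev 8: PC=0 idx=0 pred=T actual=N -> ctr[0]=1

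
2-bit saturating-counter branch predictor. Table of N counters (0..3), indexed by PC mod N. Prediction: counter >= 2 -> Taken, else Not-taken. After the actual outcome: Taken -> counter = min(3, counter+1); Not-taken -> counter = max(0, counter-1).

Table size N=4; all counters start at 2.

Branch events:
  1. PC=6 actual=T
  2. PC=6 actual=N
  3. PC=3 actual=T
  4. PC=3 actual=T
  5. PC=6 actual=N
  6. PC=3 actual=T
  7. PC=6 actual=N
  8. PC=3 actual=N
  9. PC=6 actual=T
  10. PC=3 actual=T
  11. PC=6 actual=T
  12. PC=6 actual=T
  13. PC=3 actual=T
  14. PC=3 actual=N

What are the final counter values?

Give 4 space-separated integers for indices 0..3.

Ev 1: PC=6 idx=2 pred=T actual=T -> ctr[2]=3
Ev 2: PC=6 idx=2 pred=T actual=N -> ctr[2]=2
Ev 3: PC=3 idx=3 pred=T actual=T -> ctr[3]=3
Ev 4: PC=3 idx=3 pred=T actual=T -> ctr[3]=3
Ev 5: PC=6 idx=2 pred=T actual=N -> ctr[2]=1
Ev 6: PC=3 idx=3 pred=T actual=T -> ctr[3]=3
Ev 7: PC=6 idx=2 pred=N actual=N -> ctr[2]=0
Ev 8: PC=3 idx=3 pred=T actual=N -> ctr[3]=2
Ev 9: PC=6 idx=2 pred=N actual=T -> ctr[2]=1
Ev 10: PC=3 idx=3 pred=T actual=T -> ctr[3]=3
Ev 11: PC=6 idx=2 pred=N actual=T -> ctr[2]=2
Ev 12: PC=6 idx=2 pred=T actual=T -> ctr[2]=3
Ev 13: PC=3 idx=3 pred=T actual=T -> ctr[3]=3
Ev 14: PC=3 idx=3 pred=T actual=N -> ctr[3]=2

Answer: 2 2 3 2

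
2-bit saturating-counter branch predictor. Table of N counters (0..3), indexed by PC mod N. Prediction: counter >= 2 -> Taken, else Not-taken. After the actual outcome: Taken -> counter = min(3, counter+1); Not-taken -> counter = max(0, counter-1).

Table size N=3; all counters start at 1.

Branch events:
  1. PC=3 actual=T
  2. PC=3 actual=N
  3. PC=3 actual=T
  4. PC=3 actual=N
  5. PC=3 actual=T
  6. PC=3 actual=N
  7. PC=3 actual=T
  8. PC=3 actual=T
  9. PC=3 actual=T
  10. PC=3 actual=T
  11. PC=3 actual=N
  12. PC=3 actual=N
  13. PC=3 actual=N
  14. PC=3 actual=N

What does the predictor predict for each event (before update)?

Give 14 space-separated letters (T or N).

Answer: N T N T N T N T T T T T N N

Derivation:
Ev 1: PC=3 idx=0 pred=N actual=T -> ctr[0]=2
Ev 2: PC=3 idx=0 pred=T actual=N -> ctr[0]=1
Ev 3: PC=3 idx=0 pred=N actual=T -> ctr[0]=2
Ev 4: PC=3 idx=0 pred=T actual=N -> ctr[0]=1
Ev 5: PC=3 idx=0 pred=N actual=T -> ctr[0]=2
Ev 6: PC=3 idx=0 pred=T actual=N -> ctr[0]=1
Ev 7: PC=3 idx=0 pred=N actual=T -> ctr[0]=2
Ev 8: PC=3 idx=0 pred=T actual=T -> ctr[0]=3
Ev 9: PC=3 idx=0 pred=T actual=T -> ctr[0]=3
Ev 10: PC=3 idx=0 pred=T actual=T -> ctr[0]=3
Ev 11: PC=3 idx=0 pred=T actual=N -> ctr[0]=2
Ev 12: PC=3 idx=0 pred=T actual=N -> ctr[0]=1
Ev 13: PC=3 idx=0 pred=N actual=N -> ctr[0]=0
Ev 14: PC=3 idx=0 pred=N actual=N -> ctr[0]=0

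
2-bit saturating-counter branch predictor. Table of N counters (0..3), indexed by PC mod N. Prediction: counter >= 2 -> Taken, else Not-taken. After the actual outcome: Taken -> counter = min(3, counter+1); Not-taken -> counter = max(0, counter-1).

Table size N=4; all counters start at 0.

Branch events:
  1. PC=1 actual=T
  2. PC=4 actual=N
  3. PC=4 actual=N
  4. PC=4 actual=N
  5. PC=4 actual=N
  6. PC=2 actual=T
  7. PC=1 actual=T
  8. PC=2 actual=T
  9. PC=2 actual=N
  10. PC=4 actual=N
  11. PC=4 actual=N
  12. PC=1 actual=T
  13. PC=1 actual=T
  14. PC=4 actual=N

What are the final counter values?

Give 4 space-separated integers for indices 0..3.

Ev 1: PC=1 idx=1 pred=N actual=T -> ctr[1]=1
Ev 2: PC=4 idx=0 pred=N actual=N -> ctr[0]=0
Ev 3: PC=4 idx=0 pred=N actual=N -> ctr[0]=0
Ev 4: PC=4 idx=0 pred=N actual=N -> ctr[0]=0
Ev 5: PC=4 idx=0 pred=N actual=N -> ctr[0]=0
Ev 6: PC=2 idx=2 pred=N actual=T -> ctr[2]=1
Ev 7: PC=1 idx=1 pred=N actual=T -> ctr[1]=2
Ev 8: PC=2 idx=2 pred=N actual=T -> ctr[2]=2
Ev 9: PC=2 idx=2 pred=T actual=N -> ctr[2]=1
Ev 10: PC=4 idx=0 pred=N actual=N -> ctr[0]=0
Ev 11: PC=4 idx=0 pred=N actual=N -> ctr[0]=0
Ev 12: PC=1 idx=1 pred=T actual=T -> ctr[1]=3
Ev 13: PC=1 idx=1 pred=T actual=T -> ctr[1]=3
Ev 14: PC=4 idx=0 pred=N actual=N -> ctr[0]=0

Answer: 0 3 1 0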